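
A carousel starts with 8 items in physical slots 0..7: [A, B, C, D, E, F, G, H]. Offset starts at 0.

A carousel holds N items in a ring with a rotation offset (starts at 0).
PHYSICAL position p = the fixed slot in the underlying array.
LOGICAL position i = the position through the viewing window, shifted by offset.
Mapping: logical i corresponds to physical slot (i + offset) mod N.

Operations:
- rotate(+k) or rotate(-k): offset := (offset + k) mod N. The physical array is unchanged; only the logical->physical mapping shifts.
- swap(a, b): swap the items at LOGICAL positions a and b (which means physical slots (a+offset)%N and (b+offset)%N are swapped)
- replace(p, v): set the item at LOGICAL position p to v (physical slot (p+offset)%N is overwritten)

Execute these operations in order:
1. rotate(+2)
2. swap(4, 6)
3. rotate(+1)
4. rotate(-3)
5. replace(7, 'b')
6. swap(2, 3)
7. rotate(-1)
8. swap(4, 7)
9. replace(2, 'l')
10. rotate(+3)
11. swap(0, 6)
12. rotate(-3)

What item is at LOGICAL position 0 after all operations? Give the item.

After op 1 (rotate(+2)): offset=2, physical=[A,B,C,D,E,F,G,H], logical=[C,D,E,F,G,H,A,B]
After op 2 (swap(4, 6)): offset=2, physical=[G,B,C,D,E,F,A,H], logical=[C,D,E,F,A,H,G,B]
After op 3 (rotate(+1)): offset=3, physical=[G,B,C,D,E,F,A,H], logical=[D,E,F,A,H,G,B,C]
After op 4 (rotate(-3)): offset=0, physical=[G,B,C,D,E,F,A,H], logical=[G,B,C,D,E,F,A,H]
After op 5 (replace(7, 'b')): offset=0, physical=[G,B,C,D,E,F,A,b], logical=[G,B,C,D,E,F,A,b]
After op 6 (swap(2, 3)): offset=0, physical=[G,B,D,C,E,F,A,b], logical=[G,B,D,C,E,F,A,b]
After op 7 (rotate(-1)): offset=7, physical=[G,B,D,C,E,F,A,b], logical=[b,G,B,D,C,E,F,A]
After op 8 (swap(4, 7)): offset=7, physical=[G,B,D,A,E,F,C,b], logical=[b,G,B,D,A,E,F,C]
After op 9 (replace(2, 'l')): offset=7, physical=[G,l,D,A,E,F,C,b], logical=[b,G,l,D,A,E,F,C]
After op 10 (rotate(+3)): offset=2, physical=[G,l,D,A,E,F,C,b], logical=[D,A,E,F,C,b,G,l]
After op 11 (swap(0, 6)): offset=2, physical=[D,l,G,A,E,F,C,b], logical=[G,A,E,F,C,b,D,l]
After op 12 (rotate(-3)): offset=7, physical=[D,l,G,A,E,F,C,b], logical=[b,D,l,G,A,E,F,C]

Answer: b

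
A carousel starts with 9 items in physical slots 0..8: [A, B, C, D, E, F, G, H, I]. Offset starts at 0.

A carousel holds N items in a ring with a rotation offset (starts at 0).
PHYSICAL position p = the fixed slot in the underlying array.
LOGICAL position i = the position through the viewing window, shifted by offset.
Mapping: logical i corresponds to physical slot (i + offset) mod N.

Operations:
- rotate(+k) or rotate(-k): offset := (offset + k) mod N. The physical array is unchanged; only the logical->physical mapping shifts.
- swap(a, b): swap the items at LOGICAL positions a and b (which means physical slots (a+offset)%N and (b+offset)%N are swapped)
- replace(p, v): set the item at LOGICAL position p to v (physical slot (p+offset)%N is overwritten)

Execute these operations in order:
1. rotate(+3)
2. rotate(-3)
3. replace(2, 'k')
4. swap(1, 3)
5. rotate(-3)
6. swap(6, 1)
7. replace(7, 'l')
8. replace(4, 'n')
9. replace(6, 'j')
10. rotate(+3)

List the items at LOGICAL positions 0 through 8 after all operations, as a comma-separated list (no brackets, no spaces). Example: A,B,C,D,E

After op 1 (rotate(+3)): offset=3, physical=[A,B,C,D,E,F,G,H,I], logical=[D,E,F,G,H,I,A,B,C]
After op 2 (rotate(-3)): offset=0, physical=[A,B,C,D,E,F,G,H,I], logical=[A,B,C,D,E,F,G,H,I]
After op 3 (replace(2, 'k')): offset=0, physical=[A,B,k,D,E,F,G,H,I], logical=[A,B,k,D,E,F,G,H,I]
After op 4 (swap(1, 3)): offset=0, physical=[A,D,k,B,E,F,G,H,I], logical=[A,D,k,B,E,F,G,H,I]
After op 5 (rotate(-3)): offset=6, physical=[A,D,k,B,E,F,G,H,I], logical=[G,H,I,A,D,k,B,E,F]
After op 6 (swap(6, 1)): offset=6, physical=[A,D,k,H,E,F,G,B,I], logical=[G,B,I,A,D,k,H,E,F]
After op 7 (replace(7, 'l')): offset=6, physical=[A,D,k,H,l,F,G,B,I], logical=[G,B,I,A,D,k,H,l,F]
After op 8 (replace(4, 'n')): offset=6, physical=[A,n,k,H,l,F,G,B,I], logical=[G,B,I,A,n,k,H,l,F]
After op 9 (replace(6, 'j')): offset=6, physical=[A,n,k,j,l,F,G,B,I], logical=[G,B,I,A,n,k,j,l,F]
After op 10 (rotate(+3)): offset=0, physical=[A,n,k,j,l,F,G,B,I], logical=[A,n,k,j,l,F,G,B,I]

Answer: A,n,k,j,l,F,G,B,I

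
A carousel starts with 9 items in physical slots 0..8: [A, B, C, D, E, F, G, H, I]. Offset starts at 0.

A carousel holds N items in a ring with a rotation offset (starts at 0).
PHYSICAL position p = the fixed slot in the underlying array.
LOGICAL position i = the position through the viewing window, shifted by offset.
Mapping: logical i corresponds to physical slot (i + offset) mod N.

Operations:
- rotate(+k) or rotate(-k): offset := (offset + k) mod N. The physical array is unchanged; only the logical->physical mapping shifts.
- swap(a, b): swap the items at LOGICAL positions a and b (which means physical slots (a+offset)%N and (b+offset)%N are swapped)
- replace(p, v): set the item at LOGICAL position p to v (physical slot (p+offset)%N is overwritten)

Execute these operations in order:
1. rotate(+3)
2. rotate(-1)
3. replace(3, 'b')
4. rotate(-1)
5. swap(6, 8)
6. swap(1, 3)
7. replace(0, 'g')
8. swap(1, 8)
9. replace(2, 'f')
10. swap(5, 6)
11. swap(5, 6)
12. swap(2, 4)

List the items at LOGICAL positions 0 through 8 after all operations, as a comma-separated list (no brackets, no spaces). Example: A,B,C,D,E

After op 1 (rotate(+3)): offset=3, physical=[A,B,C,D,E,F,G,H,I], logical=[D,E,F,G,H,I,A,B,C]
After op 2 (rotate(-1)): offset=2, physical=[A,B,C,D,E,F,G,H,I], logical=[C,D,E,F,G,H,I,A,B]
After op 3 (replace(3, 'b')): offset=2, physical=[A,B,C,D,E,b,G,H,I], logical=[C,D,E,b,G,H,I,A,B]
After op 4 (rotate(-1)): offset=1, physical=[A,B,C,D,E,b,G,H,I], logical=[B,C,D,E,b,G,H,I,A]
After op 5 (swap(6, 8)): offset=1, physical=[H,B,C,D,E,b,G,A,I], logical=[B,C,D,E,b,G,A,I,H]
After op 6 (swap(1, 3)): offset=1, physical=[H,B,E,D,C,b,G,A,I], logical=[B,E,D,C,b,G,A,I,H]
After op 7 (replace(0, 'g')): offset=1, physical=[H,g,E,D,C,b,G,A,I], logical=[g,E,D,C,b,G,A,I,H]
After op 8 (swap(1, 8)): offset=1, physical=[E,g,H,D,C,b,G,A,I], logical=[g,H,D,C,b,G,A,I,E]
After op 9 (replace(2, 'f')): offset=1, physical=[E,g,H,f,C,b,G,A,I], logical=[g,H,f,C,b,G,A,I,E]
After op 10 (swap(5, 6)): offset=1, physical=[E,g,H,f,C,b,A,G,I], logical=[g,H,f,C,b,A,G,I,E]
After op 11 (swap(5, 6)): offset=1, physical=[E,g,H,f,C,b,G,A,I], logical=[g,H,f,C,b,G,A,I,E]
After op 12 (swap(2, 4)): offset=1, physical=[E,g,H,b,C,f,G,A,I], logical=[g,H,b,C,f,G,A,I,E]

Answer: g,H,b,C,f,G,A,I,E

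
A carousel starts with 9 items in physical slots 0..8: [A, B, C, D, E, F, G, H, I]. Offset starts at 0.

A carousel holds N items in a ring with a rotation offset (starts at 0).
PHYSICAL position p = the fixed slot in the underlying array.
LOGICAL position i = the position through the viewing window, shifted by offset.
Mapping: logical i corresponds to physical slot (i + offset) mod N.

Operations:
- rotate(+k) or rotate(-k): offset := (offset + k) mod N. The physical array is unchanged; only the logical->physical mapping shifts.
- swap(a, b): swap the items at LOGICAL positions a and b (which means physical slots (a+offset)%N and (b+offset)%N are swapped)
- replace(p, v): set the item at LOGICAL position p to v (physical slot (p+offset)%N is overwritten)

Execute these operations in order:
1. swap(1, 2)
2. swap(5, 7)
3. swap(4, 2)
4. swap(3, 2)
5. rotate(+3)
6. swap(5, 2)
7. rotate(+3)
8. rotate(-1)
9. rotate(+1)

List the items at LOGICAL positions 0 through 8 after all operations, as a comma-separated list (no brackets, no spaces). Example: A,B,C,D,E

After op 1 (swap(1, 2)): offset=0, physical=[A,C,B,D,E,F,G,H,I], logical=[A,C,B,D,E,F,G,H,I]
After op 2 (swap(5, 7)): offset=0, physical=[A,C,B,D,E,H,G,F,I], logical=[A,C,B,D,E,H,G,F,I]
After op 3 (swap(4, 2)): offset=0, physical=[A,C,E,D,B,H,G,F,I], logical=[A,C,E,D,B,H,G,F,I]
After op 4 (swap(3, 2)): offset=0, physical=[A,C,D,E,B,H,G,F,I], logical=[A,C,D,E,B,H,G,F,I]
After op 5 (rotate(+3)): offset=3, physical=[A,C,D,E,B,H,G,F,I], logical=[E,B,H,G,F,I,A,C,D]
After op 6 (swap(5, 2)): offset=3, physical=[A,C,D,E,B,I,G,F,H], logical=[E,B,I,G,F,H,A,C,D]
After op 7 (rotate(+3)): offset=6, physical=[A,C,D,E,B,I,G,F,H], logical=[G,F,H,A,C,D,E,B,I]
After op 8 (rotate(-1)): offset=5, physical=[A,C,D,E,B,I,G,F,H], logical=[I,G,F,H,A,C,D,E,B]
After op 9 (rotate(+1)): offset=6, physical=[A,C,D,E,B,I,G,F,H], logical=[G,F,H,A,C,D,E,B,I]

Answer: G,F,H,A,C,D,E,B,I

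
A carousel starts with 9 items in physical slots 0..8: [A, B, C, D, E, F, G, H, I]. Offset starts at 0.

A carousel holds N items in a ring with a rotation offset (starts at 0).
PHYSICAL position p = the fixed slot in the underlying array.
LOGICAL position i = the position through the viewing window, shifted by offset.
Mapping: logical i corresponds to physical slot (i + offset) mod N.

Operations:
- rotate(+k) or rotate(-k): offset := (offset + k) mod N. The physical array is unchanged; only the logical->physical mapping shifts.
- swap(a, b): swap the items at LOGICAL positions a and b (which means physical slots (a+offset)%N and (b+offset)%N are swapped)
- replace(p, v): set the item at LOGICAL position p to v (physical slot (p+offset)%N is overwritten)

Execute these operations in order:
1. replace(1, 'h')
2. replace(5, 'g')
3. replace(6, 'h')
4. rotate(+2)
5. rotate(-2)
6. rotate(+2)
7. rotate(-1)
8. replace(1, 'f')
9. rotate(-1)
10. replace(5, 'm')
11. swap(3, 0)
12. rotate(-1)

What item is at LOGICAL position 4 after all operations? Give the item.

After op 1 (replace(1, 'h')): offset=0, physical=[A,h,C,D,E,F,G,H,I], logical=[A,h,C,D,E,F,G,H,I]
After op 2 (replace(5, 'g')): offset=0, physical=[A,h,C,D,E,g,G,H,I], logical=[A,h,C,D,E,g,G,H,I]
After op 3 (replace(6, 'h')): offset=0, physical=[A,h,C,D,E,g,h,H,I], logical=[A,h,C,D,E,g,h,H,I]
After op 4 (rotate(+2)): offset=2, physical=[A,h,C,D,E,g,h,H,I], logical=[C,D,E,g,h,H,I,A,h]
After op 5 (rotate(-2)): offset=0, physical=[A,h,C,D,E,g,h,H,I], logical=[A,h,C,D,E,g,h,H,I]
After op 6 (rotate(+2)): offset=2, physical=[A,h,C,D,E,g,h,H,I], logical=[C,D,E,g,h,H,I,A,h]
After op 7 (rotate(-1)): offset=1, physical=[A,h,C,D,E,g,h,H,I], logical=[h,C,D,E,g,h,H,I,A]
After op 8 (replace(1, 'f')): offset=1, physical=[A,h,f,D,E,g,h,H,I], logical=[h,f,D,E,g,h,H,I,A]
After op 9 (rotate(-1)): offset=0, physical=[A,h,f,D,E,g,h,H,I], logical=[A,h,f,D,E,g,h,H,I]
After op 10 (replace(5, 'm')): offset=0, physical=[A,h,f,D,E,m,h,H,I], logical=[A,h,f,D,E,m,h,H,I]
After op 11 (swap(3, 0)): offset=0, physical=[D,h,f,A,E,m,h,H,I], logical=[D,h,f,A,E,m,h,H,I]
After op 12 (rotate(-1)): offset=8, physical=[D,h,f,A,E,m,h,H,I], logical=[I,D,h,f,A,E,m,h,H]

Answer: A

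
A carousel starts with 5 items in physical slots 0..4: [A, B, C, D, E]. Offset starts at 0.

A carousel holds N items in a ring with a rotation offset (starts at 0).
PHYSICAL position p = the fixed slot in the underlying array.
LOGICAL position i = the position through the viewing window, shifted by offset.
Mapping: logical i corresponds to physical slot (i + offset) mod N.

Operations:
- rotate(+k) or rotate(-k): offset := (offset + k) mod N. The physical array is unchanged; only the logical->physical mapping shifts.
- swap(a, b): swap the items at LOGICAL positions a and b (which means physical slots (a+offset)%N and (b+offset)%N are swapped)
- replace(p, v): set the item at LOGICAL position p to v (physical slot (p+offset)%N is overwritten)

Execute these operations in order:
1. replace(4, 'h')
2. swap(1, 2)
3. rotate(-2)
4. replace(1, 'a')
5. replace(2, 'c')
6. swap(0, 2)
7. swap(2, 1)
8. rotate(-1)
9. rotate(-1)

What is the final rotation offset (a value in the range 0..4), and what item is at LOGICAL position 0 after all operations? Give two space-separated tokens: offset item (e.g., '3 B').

After op 1 (replace(4, 'h')): offset=0, physical=[A,B,C,D,h], logical=[A,B,C,D,h]
After op 2 (swap(1, 2)): offset=0, physical=[A,C,B,D,h], logical=[A,C,B,D,h]
After op 3 (rotate(-2)): offset=3, physical=[A,C,B,D,h], logical=[D,h,A,C,B]
After op 4 (replace(1, 'a')): offset=3, physical=[A,C,B,D,a], logical=[D,a,A,C,B]
After op 5 (replace(2, 'c')): offset=3, physical=[c,C,B,D,a], logical=[D,a,c,C,B]
After op 6 (swap(0, 2)): offset=3, physical=[D,C,B,c,a], logical=[c,a,D,C,B]
After op 7 (swap(2, 1)): offset=3, physical=[a,C,B,c,D], logical=[c,D,a,C,B]
After op 8 (rotate(-1)): offset=2, physical=[a,C,B,c,D], logical=[B,c,D,a,C]
After op 9 (rotate(-1)): offset=1, physical=[a,C,B,c,D], logical=[C,B,c,D,a]

Answer: 1 C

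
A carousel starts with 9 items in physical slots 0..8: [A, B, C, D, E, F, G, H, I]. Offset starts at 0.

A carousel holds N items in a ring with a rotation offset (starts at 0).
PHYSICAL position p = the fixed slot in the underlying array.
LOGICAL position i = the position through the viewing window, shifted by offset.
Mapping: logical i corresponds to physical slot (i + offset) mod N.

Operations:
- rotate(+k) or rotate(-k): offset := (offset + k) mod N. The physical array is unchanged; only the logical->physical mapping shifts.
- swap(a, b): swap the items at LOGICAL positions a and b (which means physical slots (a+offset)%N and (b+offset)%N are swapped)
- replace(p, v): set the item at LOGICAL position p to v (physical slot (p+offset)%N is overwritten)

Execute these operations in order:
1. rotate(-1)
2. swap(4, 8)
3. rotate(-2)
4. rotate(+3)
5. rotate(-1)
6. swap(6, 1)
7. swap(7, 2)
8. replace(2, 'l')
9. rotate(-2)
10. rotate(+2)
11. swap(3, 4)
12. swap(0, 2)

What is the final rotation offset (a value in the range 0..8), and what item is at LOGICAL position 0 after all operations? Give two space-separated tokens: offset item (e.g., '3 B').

After op 1 (rotate(-1)): offset=8, physical=[A,B,C,D,E,F,G,H,I], logical=[I,A,B,C,D,E,F,G,H]
After op 2 (swap(4, 8)): offset=8, physical=[A,B,C,H,E,F,G,D,I], logical=[I,A,B,C,H,E,F,G,D]
After op 3 (rotate(-2)): offset=6, physical=[A,B,C,H,E,F,G,D,I], logical=[G,D,I,A,B,C,H,E,F]
After op 4 (rotate(+3)): offset=0, physical=[A,B,C,H,E,F,G,D,I], logical=[A,B,C,H,E,F,G,D,I]
After op 5 (rotate(-1)): offset=8, physical=[A,B,C,H,E,F,G,D,I], logical=[I,A,B,C,H,E,F,G,D]
After op 6 (swap(6, 1)): offset=8, physical=[F,B,C,H,E,A,G,D,I], logical=[I,F,B,C,H,E,A,G,D]
After op 7 (swap(7, 2)): offset=8, physical=[F,G,C,H,E,A,B,D,I], logical=[I,F,G,C,H,E,A,B,D]
After op 8 (replace(2, 'l')): offset=8, physical=[F,l,C,H,E,A,B,D,I], logical=[I,F,l,C,H,E,A,B,D]
After op 9 (rotate(-2)): offset=6, physical=[F,l,C,H,E,A,B,D,I], logical=[B,D,I,F,l,C,H,E,A]
After op 10 (rotate(+2)): offset=8, physical=[F,l,C,H,E,A,B,D,I], logical=[I,F,l,C,H,E,A,B,D]
After op 11 (swap(3, 4)): offset=8, physical=[F,l,H,C,E,A,B,D,I], logical=[I,F,l,H,C,E,A,B,D]
After op 12 (swap(0, 2)): offset=8, physical=[F,I,H,C,E,A,B,D,l], logical=[l,F,I,H,C,E,A,B,D]

Answer: 8 l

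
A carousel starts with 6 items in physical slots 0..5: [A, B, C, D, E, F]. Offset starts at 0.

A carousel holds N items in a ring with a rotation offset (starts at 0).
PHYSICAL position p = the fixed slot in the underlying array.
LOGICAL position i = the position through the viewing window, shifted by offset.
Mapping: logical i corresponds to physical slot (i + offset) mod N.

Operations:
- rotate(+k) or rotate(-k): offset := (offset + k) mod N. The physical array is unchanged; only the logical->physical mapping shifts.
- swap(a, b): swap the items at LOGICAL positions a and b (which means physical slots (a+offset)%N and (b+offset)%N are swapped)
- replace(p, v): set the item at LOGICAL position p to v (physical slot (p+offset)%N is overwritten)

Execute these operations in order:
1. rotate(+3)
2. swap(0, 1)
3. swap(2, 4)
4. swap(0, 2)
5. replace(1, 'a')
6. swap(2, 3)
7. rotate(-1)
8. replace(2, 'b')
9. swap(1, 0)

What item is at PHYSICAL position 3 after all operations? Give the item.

Answer: C

Derivation:
After op 1 (rotate(+3)): offset=3, physical=[A,B,C,D,E,F], logical=[D,E,F,A,B,C]
After op 2 (swap(0, 1)): offset=3, physical=[A,B,C,E,D,F], logical=[E,D,F,A,B,C]
After op 3 (swap(2, 4)): offset=3, physical=[A,F,C,E,D,B], logical=[E,D,B,A,F,C]
After op 4 (swap(0, 2)): offset=3, physical=[A,F,C,B,D,E], logical=[B,D,E,A,F,C]
After op 5 (replace(1, 'a')): offset=3, physical=[A,F,C,B,a,E], logical=[B,a,E,A,F,C]
After op 6 (swap(2, 3)): offset=3, physical=[E,F,C,B,a,A], logical=[B,a,A,E,F,C]
After op 7 (rotate(-1)): offset=2, physical=[E,F,C,B,a,A], logical=[C,B,a,A,E,F]
After op 8 (replace(2, 'b')): offset=2, physical=[E,F,C,B,b,A], logical=[C,B,b,A,E,F]
After op 9 (swap(1, 0)): offset=2, physical=[E,F,B,C,b,A], logical=[B,C,b,A,E,F]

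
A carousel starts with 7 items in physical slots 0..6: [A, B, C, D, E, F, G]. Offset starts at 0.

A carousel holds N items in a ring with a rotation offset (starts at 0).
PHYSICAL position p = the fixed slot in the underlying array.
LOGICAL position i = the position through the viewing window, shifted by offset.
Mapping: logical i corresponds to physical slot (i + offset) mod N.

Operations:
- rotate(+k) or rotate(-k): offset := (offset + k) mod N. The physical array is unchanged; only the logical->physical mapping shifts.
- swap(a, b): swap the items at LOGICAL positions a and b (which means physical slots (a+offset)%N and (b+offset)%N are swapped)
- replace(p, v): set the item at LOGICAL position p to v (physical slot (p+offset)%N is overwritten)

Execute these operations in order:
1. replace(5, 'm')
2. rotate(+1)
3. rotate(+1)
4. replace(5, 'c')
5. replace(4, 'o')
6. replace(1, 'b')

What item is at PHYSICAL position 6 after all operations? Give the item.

After op 1 (replace(5, 'm')): offset=0, physical=[A,B,C,D,E,m,G], logical=[A,B,C,D,E,m,G]
After op 2 (rotate(+1)): offset=1, physical=[A,B,C,D,E,m,G], logical=[B,C,D,E,m,G,A]
After op 3 (rotate(+1)): offset=2, physical=[A,B,C,D,E,m,G], logical=[C,D,E,m,G,A,B]
After op 4 (replace(5, 'c')): offset=2, physical=[c,B,C,D,E,m,G], logical=[C,D,E,m,G,c,B]
After op 5 (replace(4, 'o')): offset=2, physical=[c,B,C,D,E,m,o], logical=[C,D,E,m,o,c,B]
After op 6 (replace(1, 'b')): offset=2, physical=[c,B,C,b,E,m,o], logical=[C,b,E,m,o,c,B]

Answer: o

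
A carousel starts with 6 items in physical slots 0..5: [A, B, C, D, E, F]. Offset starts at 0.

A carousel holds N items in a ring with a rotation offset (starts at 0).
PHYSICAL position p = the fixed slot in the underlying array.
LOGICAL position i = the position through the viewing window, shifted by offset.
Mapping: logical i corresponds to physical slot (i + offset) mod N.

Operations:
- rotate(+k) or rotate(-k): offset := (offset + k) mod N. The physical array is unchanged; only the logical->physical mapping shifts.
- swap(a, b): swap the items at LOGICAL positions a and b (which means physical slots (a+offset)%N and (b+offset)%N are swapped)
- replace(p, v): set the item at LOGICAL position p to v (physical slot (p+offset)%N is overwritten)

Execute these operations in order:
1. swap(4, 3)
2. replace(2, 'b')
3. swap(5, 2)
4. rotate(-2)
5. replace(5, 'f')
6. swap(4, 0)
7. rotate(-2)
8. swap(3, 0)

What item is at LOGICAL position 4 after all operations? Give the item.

Answer: A

Derivation:
After op 1 (swap(4, 3)): offset=0, physical=[A,B,C,E,D,F], logical=[A,B,C,E,D,F]
After op 2 (replace(2, 'b')): offset=0, physical=[A,B,b,E,D,F], logical=[A,B,b,E,D,F]
After op 3 (swap(5, 2)): offset=0, physical=[A,B,F,E,D,b], logical=[A,B,F,E,D,b]
After op 4 (rotate(-2)): offset=4, physical=[A,B,F,E,D,b], logical=[D,b,A,B,F,E]
After op 5 (replace(5, 'f')): offset=4, physical=[A,B,F,f,D,b], logical=[D,b,A,B,F,f]
After op 6 (swap(4, 0)): offset=4, physical=[A,B,D,f,F,b], logical=[F,b,A,B,D,f]
After op 7 (rotate(-2)): offset=2, physical=[A,B,D,f,F,b], logical=[D,f,F,b,A,B]
After op 8 (swap(3, 0)): offset=2, physical=[A,B,b,f,F,D], logical=[b,f,F,D,A,B]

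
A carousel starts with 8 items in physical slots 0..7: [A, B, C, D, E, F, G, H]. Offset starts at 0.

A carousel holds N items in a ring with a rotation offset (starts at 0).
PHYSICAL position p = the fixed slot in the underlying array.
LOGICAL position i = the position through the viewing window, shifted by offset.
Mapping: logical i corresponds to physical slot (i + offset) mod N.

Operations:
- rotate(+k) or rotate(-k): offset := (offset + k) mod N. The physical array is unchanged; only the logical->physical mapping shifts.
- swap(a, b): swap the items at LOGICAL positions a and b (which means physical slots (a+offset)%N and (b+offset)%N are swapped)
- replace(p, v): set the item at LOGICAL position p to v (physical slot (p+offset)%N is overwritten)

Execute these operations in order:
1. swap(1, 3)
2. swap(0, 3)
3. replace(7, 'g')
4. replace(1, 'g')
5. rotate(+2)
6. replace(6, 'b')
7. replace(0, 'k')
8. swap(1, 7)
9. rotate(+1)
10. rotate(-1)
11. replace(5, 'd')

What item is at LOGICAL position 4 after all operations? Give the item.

After op 1 (swap(1, 3)): offset=0, physical=[A,D,C,B,E,F,G,H], logical=[A,D,C,B,E,F,G,H]
After op 2 (swap(0, 3)): offset=0, physical=[B,D,C,A,E,F,G,H], logical=[B,D,C,A,E,F,G,H]
After op 3 (replace(7, 'g')): offset=0, physical=[B,D,C,A,E,F,G,g], logical=[B,D,C,A,E,F,G,g]
After op 4 (replace(1, 'g')): offset=0, physical=[B,g,C,A,E,F,G,g], logical=[B,g,C,A,E,F,G,g]
After op 5 (rotate(+2)): offset=2, physical=[B,g,C,A,E,F,G,g], logical=[C,A,E,F,G,g,B,g]
After op 6 (replace(6, 'b')): offset=2, physical=[b,g,C,A,E,F,G,g], logical=[C,A,E,F,G,g,b,g]
After op 7 (replace(0, 'k')): offset=2, physical=[b,g,k,A,E,F,G,g], logical=[k,A,E,F,G,g,b,g]
After op 8 (swap(1, 7)): offset=2, physical=[b,A,k,g,E,F,G,g], logical=[k,g,E,F,G,g,b,A]
After op 9 (rotate(+1)): offset=3, physical=[b,A,k,g,E,F,G,g], logical=[g,E,F,G,g,b,A,k]
After op 10 (rotate(-1)): offset=2, physical=[b,A,k,g,E,F,G,g], logical=[k,g,E,F,G,g,b,A]
After op 11 (replace(5, 'd')): offset=2, physical=[b,A,k,g,E,F,G,d], logical=[k,g,E,F,G,d,b,A]

Answer: G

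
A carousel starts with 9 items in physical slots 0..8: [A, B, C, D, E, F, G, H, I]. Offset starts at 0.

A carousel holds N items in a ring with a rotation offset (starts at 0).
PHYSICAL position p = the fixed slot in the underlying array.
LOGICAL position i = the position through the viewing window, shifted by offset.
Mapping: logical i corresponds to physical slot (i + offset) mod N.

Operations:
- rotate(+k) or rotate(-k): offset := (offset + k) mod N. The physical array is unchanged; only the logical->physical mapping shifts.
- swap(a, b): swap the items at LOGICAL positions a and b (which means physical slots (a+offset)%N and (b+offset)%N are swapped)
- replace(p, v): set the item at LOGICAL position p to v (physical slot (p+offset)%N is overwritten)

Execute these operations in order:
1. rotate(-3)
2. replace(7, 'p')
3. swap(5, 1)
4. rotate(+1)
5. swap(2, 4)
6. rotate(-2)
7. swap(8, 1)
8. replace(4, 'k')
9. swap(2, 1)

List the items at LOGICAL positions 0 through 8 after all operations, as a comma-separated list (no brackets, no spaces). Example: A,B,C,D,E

After op 1 (rotate(-3)): offset=6, physical=[A,B,C,D,E,F,G,H,I], logical=[G,H,I,A,B,C,D,E,F]
After op 2 (replace(7, 'p')): offset=6, physical=[A,B,C,D,p,F,G,H,I], logical=[G,H,I,A,B,C,D,p,F]
After op 3 (swap(5, 1)): offset=6, physical=[A,B,H,D,p,F,G,C,I], logical=[G,C,I,A,B,H,D,p,F]
After op 4 (rotate(+1)): offset=7, physical=[A,B,H,D,p,F,G,C,I], logical=[C,I,A,B,H,D,p,F,G]
After op 5 (swap(2, 4)): offset=7, physical=[H,B,A,D,p,F,G,C,I], logical=[C,I,H,B,A,D,p,F,G]
After op 6 (rotate(-2)): offset=5, physical=[H,B,A,D,p,F,G,C,I], logical=[F,G,C,I,H,B,A,D,p]
After op 7 (swap(8, 1)): offset=5, physical=[H,B,A,D,G,F,p,C,I], logical=[F,p,C,I,H,B,A,D,G]
After op 8 (replace(4, 'k')): offset=5, physical=[k,B,A,D,G,F,p,C,I], logical=[F,p,C,I,k,B,A,D,G]
After op 9 (swap(2, 1)): offset=5, physical=[k,B,A,D,G,F,C,p,I], logical=[F,C,p,I,k,B,A,D,G]

Answer: F,C,p,I,k,B,A,D,G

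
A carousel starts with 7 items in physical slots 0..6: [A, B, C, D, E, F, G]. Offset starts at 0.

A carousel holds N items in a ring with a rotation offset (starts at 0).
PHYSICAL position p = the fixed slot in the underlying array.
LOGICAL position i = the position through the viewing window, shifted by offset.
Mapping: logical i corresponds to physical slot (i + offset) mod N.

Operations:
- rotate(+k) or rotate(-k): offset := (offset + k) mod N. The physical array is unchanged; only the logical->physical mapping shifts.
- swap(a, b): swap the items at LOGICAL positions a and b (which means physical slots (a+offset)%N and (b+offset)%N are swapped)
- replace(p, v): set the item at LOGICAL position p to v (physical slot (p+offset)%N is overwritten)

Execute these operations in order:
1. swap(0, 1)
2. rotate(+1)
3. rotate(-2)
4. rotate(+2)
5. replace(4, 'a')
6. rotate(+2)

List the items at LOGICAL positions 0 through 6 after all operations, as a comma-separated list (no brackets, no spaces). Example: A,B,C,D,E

Answer: D,E,a,G,B,A,C

Derivation:
After op 1 (swap(0, 1)): offset=0, physical=[B,A,C,D,E,F,G], logical=[B,A,C,D,E,F,G]
After op 2 (rotate(+1)): offset=1, physical=[B,A,C,D,E,F,G], logical=[A,C,D,E,F,G,B]
After op 3 (rotate(-2)): offset=6, physical=[B,A,C,D,E,F,G], logical=[G,B,A,C,D,E,F]
After op 4 (rotate(+2)): offset=1, physical=[B,A,C,D,E,F,G], logical=[A,C,D,E,F,G,B]
After op 5 (replace(4, 'a')): offset=1, physical=[B,A,C,D,E,a,G], logical=[A,C,D,E,a,G,B]
After op 6 (rotate(+2)): offset=3, physical=[B,A,C,D,E,a,G], logical=[D,E,a,G,B,A,C]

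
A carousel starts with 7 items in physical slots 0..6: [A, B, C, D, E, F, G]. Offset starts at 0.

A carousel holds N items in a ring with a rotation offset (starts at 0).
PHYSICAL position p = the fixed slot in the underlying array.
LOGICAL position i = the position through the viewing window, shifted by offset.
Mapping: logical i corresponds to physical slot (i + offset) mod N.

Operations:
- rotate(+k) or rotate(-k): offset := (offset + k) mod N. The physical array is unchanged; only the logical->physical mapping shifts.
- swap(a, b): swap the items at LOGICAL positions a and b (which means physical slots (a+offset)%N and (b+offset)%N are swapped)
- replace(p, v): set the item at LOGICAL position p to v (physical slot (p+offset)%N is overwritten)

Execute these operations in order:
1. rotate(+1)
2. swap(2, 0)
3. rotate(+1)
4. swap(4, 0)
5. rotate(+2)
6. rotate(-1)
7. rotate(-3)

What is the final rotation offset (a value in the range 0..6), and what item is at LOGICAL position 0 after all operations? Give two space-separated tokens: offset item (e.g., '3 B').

After op 1 (rotate(+1)): offset=1, physical=[A,B,C,D,E,F,G], logical=[B,C,D,E,F,G,A]
After op 2 (swap(2, 0)): offset=1, physical=[A,D,C,B,E,F,G], logical=[D,C,B,E,F,G,A]
After op 3 (rotate(+1)): offset=2, physical=[A,D,C,B,E,F,G], logical=[C,B,E,F,G,A,D]
After op 4 (swap(4, 0)): offset=2, physical=[A,D,G,B,E,F,C], logical=[G,B,E,F,C,A,D]
After op 5 (rotate(+2)): offset=4, physical=[A,D,G,B,E,F,C], logical=[E,F,C,A,D,G,B]
After op 6 (rotate(-1)): offset=3, physical=[A,D,G,B,E,F,C], logical=[B,E,F,C,A,D,G]
After op 7 (rotate(-3)): offset=0, physical=[A,D,G,B,E,F,C], logical=[A,D,G,B,E,F,C]

Answer: 0 A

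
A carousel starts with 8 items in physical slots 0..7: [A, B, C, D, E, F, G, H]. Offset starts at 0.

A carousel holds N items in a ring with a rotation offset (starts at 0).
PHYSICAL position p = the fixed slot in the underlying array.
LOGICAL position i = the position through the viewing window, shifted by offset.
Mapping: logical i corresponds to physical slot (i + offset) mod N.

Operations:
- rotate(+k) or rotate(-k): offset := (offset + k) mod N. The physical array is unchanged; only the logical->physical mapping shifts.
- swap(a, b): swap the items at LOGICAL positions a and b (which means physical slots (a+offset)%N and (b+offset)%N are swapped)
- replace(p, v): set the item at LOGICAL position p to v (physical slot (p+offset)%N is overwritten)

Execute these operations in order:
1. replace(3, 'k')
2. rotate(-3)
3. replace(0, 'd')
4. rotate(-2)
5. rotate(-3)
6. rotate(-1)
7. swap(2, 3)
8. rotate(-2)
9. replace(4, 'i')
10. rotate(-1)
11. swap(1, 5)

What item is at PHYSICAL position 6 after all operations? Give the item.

After op 1 (replace(3, 'k')): offset=0, physical=[A,B,C,k,E,F,G,H], logical=[A,B,C,k,E,F,G,H]
After op 2 (rotate(-3)): offset=5, physical=[A,B,C,k,E,F,G,H], logical=[F,G,H,A,B,C,k,E]
After op 3 (replace(0, 'd')): offset=5, physical=[A,B,C,k,E,d,G,H], logical=[d,G,H,A,B,C,k,E]
After op 4 (rotate(-2)): offset=3, physical=[A,B,C,k,E,d,G,H], logical=[k,E,d,G,H,A,B,C]
After op 5 (rotate(-3)): offset=0, physical=[A,B,C,k,E,d,G,H], logical=[A,B,C,k,E,d,G,H]
After op 6 (rotate(-1)): offset=7, physical=[A,B,C,k,E,d,G,H], logical=[H,A,B,C,k,E,d,G]
After op 7 (swap(2, 3)): offset=7, physical=[A,C,B,k,E,d,G,H], logical=[H,A,C,B,k,E,d,G]
After op 8 (rotate(-2)): offset=5, physical=[A,C,B,k,E,d,G,H], logical=[d,G,H,A,C,B,k,E]
After op 9 (replace(4, 'i')): offset=5, physical=[A,i,B,k,E,d,G,H], logical=[d,G,H,A,i,B,k,E]
After op 10 (rotate(-1)): offset=4, physical=[A,i,B,k,E,d,G,H], logical=[E,d,G,H,A,i,B,k]
After op 11 (swap(1, 5)): offset=4, physical=[A,d,B,k,E,i,G,H], logical=[E,i,G,H,A,d,B,k]

Answer: G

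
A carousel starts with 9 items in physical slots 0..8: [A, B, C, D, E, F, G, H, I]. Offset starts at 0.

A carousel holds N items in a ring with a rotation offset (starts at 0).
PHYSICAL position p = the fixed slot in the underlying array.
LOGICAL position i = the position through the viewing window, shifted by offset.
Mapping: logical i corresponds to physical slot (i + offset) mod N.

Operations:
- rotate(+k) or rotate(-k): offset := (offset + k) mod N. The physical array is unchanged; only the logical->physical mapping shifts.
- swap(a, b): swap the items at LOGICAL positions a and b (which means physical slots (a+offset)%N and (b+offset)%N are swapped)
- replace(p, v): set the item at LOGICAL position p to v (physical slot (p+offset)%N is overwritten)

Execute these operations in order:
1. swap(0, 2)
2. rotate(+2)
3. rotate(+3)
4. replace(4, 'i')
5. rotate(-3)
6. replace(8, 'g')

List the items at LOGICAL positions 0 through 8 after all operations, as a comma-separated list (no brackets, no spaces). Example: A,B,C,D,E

Answer: A,D,E,F,G,H,I,i,g

Derivation:
After op 1 (swap(0, 2)): offset=0, physical=[C,B,A,D,E,F,G,H,I], logical=[C,B,A,D,E,F,G,H,I]
After op 2 (rotate(+2)): offset=2, physical=[C,B,A,D,E,F,G,H,I], logical=[A,D,E,F,G,H,I,C,B]
After op 3 (rotate(+3)): offset=5, physical=[C,B,A,D,E,F,G,H,I], logical=[F,G,H,I,C,B,A,D,E]
After op 4 (replace(4, 'i')): offset=5, physical=[i,B,A,D,E,F,G,H,I], logical=[F,G,H,I,i,B,A,D,E]
After op 5 (rotate(-3)): offset=2, physical=[i,B,A,D,E,F,G,H,I], logical=[A,D,E,F,G,H,I,i,B]
After op 6 (replace(8, 'g')): offset=2, physical=[i,g,A,D,E,F,G,H,I], logical=[A,D,E,F,G,H,I,i,g]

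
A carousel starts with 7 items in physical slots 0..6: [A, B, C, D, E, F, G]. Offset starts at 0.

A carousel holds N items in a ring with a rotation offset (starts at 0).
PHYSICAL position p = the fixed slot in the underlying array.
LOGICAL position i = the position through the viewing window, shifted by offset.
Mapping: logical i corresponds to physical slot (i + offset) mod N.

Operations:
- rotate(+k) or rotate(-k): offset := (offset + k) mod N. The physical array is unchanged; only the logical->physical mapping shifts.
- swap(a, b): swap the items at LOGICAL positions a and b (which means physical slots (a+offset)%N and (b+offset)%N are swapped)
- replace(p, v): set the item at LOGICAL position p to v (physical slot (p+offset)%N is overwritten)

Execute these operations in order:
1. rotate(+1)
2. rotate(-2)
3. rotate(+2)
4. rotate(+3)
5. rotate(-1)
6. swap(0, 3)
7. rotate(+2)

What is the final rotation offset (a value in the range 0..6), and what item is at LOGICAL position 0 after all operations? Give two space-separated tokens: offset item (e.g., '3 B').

Answer: 5 F

Derivation:
After op 1 (rotate(+1)): offset=1, physical=[A,B,C,D,E,F,G], logical=[B,C,D,E,F,G,A]
After op 2 (rotate(-2)): offset=6, physical=[A,B,C,D,E,F,G], logical=[G,A,B,C,D,E,F]
After op 3 (rotate(+2)): offset=1, physical=[A,B,C,D,E,F,G], logical=[B,C,D,E,F,G,A]
After op 4 (rotate(+3)): offset=4, physical=[A,B,C,D,E,F,G], logical=[E,F,G,A,B,C,D]
After op 5 (rotate(-1)): offset=3, physical=[A,B,C,D,E,F,G], logical=[D,E,F,G,A,B,C]
After op 6 (swap(0, 3)): offset=3, physical=[A,B,C,G,E,F,D], logical=[G,E,F,D,A,B,C]
After op 7 (rotate(+2)): offset=5, physical=[A,B,C,G,E,F,D], logical=[F,D,A,B,C,G,E]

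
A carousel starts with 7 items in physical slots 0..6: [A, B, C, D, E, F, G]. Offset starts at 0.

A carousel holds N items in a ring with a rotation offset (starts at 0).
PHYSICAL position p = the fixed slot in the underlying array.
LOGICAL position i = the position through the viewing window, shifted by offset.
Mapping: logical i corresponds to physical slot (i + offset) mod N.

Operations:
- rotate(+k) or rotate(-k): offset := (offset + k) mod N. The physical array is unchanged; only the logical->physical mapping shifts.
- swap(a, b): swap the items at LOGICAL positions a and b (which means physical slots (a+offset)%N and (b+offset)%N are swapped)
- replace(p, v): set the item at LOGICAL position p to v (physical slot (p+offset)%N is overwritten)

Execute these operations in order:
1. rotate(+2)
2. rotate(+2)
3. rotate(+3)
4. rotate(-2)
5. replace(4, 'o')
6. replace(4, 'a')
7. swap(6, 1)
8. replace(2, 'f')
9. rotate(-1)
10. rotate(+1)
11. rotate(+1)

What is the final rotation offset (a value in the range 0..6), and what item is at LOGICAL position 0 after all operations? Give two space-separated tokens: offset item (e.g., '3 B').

Answer: 6 E

Derivation:
After op 1 (rotate(+2)): offset=2, physical=[A,B,C,D,E,F,G], logical=[C,D,E,F,G,A,B]
After op 2 (rotate(+2)): offset=4, physical=[A,B,C,D,E,F,G], logical=[E,F,G,A,B,C,D]
After op 3 (rotate(+3)): offset=0, physical=[A,B,C,D,E,F,G], logical=[A,B,C,D,E,F,G]
After op 4 (rotate(-2)): offset=5, physical=[A,B,C,D,E,F,G], logical=[F,G,A,B,C,D,E]
After op 5 (replace(4, 'o')): offset=5, physical=[A,B,o,D,E,F,G], logical=[F,G,A,B,o,D,E]
After op 6 (replace(4, 'a')): offset=5, physical=[A,B,a,D,E,F,G], logical=[F,G,A,B,a,D,E]
After op 7 (swap(6, 1)): offset=5, physical=[A,B,a,D,G,F,E], logical=[F,E,A,B,a,D,G]
After op 8 (replace(2, 'f')): offset=5, physical=[f,B,a,D,G,F,E], logical=[F,E,f,B,a,D,G]
After op 9 (rotate(-1)): offset=4, physical=[f,B,a,D,G,F,E], logical=[G,F,E,f,B,a,D]
After op 10 (rotate(+1)): offset=5, physical=[f,B,a,D,G,F,E], logical=[F,E,f,B,a,D,G]
After op 11 (rotate(+1)): offset=6, physical=[f,B,a,D,G,F,E], logical=[E,f,B,a,D,G,F]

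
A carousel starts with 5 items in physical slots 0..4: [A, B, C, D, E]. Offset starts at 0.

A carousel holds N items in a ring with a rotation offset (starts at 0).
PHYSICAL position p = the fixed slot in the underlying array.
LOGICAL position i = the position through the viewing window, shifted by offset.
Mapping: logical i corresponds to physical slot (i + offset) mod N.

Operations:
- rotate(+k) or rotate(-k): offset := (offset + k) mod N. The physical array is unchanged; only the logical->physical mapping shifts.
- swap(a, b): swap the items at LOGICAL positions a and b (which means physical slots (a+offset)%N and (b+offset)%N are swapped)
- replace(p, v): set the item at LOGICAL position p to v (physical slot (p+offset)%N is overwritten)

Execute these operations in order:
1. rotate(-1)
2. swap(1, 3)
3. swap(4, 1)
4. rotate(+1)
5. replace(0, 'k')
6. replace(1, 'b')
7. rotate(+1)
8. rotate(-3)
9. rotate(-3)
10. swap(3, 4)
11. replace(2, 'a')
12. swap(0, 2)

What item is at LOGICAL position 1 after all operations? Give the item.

Answer: b

Derivation:
After op 1 (rotate(-1)): offset=4, physical=[A,B,C,D,E], logical=[E,A,B,C,D]
After op 2 (swap(1, 3)): offset=4, physical=[C,B,A,D,E], logical=[E,C,B,A,D]
After op 3 (swap(4, 1)): offset=4, physical=[D,B,A,C,E], logical=[E,D,B,A,C]
After op 4 (rotate(+1)): offset=0, physical=[D,B,A,C,E], logical=[D,B,A,C,E]
After op 5 (replace(0, 'k')): offset=0, physical=[k,B,A,C,E], logical=[k,B,A,C,E]
After op 6 (replace(1, 'b')): offset=0, physical=[k,b,A,C,E], logical=[k,b,A,C,E]
After op 7 (rotate(+1)): offset=1, physical=[k,b,A,C,E], logical=[b,A,C,E,k]
After op 8 (rotate(-3)): offset=3, physical=[k,b,A,C,E], logical=[C,E,k,b,A]
After op 9 (rotate(-3)): offset=0, physical=[k,b,A,C,E], logical=[k,b,A,C,E]
After op 10 (swap(3, 4)): offset=0, physical=[k,b,A,E,C], logical=[k,b,A,E,C]
After op 11 (replace(2, 'a')): offset=0, physical=[k,b,a,E,C], logical=[k,b,a,E,C]
After op 12 (swap(0, 2)): offset=0, physical=[a,b,k,E,C], logical=[a,b,k,E,C]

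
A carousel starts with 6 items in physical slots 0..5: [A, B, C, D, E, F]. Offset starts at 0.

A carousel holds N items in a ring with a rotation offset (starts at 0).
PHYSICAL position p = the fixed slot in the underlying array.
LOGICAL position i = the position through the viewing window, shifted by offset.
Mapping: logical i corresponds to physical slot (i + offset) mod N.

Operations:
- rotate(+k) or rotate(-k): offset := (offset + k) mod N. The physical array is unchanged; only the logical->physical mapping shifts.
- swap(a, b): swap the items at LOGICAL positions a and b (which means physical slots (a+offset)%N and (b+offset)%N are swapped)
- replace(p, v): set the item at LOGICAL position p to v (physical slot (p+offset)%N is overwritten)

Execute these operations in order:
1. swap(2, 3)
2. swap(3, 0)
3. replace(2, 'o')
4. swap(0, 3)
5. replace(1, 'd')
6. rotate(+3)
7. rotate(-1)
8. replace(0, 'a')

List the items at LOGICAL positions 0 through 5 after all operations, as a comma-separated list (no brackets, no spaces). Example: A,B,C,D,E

After op 1 (swap(2, 3)): offset=0, physical=[A,B,D,C,E,F], logical=[A,B,D,C,E,F]
After op 2 (swap(3, 0)): offset=0, physical=[C,B,D,A,E,F], logical=[C,B,D,A,E,F]
After op 3 (replace(2, 'o')): offset=0, physical=[C,B,o,A,E,F], logical=[C,B,o,A,E,F]
After op 4 (swap(0, 3)): offset=0, physical=[A,B,o,C,E,F], logical=[A,B,o,C,E,F]
After op 5 (replace(1, 'd')): offset=0, physical=[A,d,o,C,E,F], logical=[A,d,o,C,E,F]
After op 6 (rotate(+3)): offset=3, physical=[A,d,o,C,E,F], logical=[C,E,F,A,d,o]
After op 7 (rotate(-1)): offset=2, physical=[A,d,o,C,E,F], logical=[o,C,E,F,A,d]
After op 8 (replace(0, 'a')): offset=2, physical=[A,d,a,C,E,F], logical=[a,C,E,F,A,d]

Answer: a,C,E,F,A,d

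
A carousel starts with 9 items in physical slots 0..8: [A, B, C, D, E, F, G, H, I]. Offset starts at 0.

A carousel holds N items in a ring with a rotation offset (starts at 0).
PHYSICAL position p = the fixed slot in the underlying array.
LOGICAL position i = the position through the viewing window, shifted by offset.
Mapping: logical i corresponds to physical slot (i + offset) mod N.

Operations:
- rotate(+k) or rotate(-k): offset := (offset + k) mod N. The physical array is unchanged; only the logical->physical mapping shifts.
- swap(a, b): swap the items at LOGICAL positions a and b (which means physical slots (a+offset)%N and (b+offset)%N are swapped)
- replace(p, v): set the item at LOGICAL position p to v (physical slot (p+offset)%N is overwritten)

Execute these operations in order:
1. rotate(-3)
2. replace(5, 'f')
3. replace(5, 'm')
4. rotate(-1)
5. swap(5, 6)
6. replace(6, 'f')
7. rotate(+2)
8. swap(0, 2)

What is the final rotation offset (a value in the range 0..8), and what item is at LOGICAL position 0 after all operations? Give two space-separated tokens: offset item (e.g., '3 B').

Answer: 7 A

Derivation:
After op 1 (rotate(-3)): offset=6, physical=[A,B,C,D,E,F,G,H,I], logical=[G,H,I,A,B,C,D,E,F]
After op 2 (replace(5, 'f')): offset=6, physical=[A,B,f,D,E,F,G,H,I], logical=[G,H,I,A,B,f,D,E,F]
After op 3 (replace(5, 'm')): offset=6, physical=[A,B,m,D,E,F,G,H,I], logical=[G,H,I,A,B,m,D,E,F]
After op 4 (rotate(-1)): offset=5, physical=[A,B,m,D,E,F,G,H,I], logical=[F,G,H,I,A,B,m,D,E]
After op 5 (swap(5, 6)): offset=5, physical=[A,m,B,D,E,F,G,H,I], logical=[F,G,H,I,A,m,B,D,E]
After op 6 (replace(6, 'f')): offset=5, physical=[A,m,f,D,E,F,G,H,I], logical=[F,G,H,I,A,m,f,D,E]
After op 7 (rotate(+2)): offset=7, physical=[A,m,f,D,E,F,G,H,I], logical=[H,I,A,m,f,D,E,F,G]
After op 8 (swap(0, 2)): offset=7, physical=[H,m,f,D,E,F,G,A,I], logical=[A,I,H,m,f,D,E,F,G]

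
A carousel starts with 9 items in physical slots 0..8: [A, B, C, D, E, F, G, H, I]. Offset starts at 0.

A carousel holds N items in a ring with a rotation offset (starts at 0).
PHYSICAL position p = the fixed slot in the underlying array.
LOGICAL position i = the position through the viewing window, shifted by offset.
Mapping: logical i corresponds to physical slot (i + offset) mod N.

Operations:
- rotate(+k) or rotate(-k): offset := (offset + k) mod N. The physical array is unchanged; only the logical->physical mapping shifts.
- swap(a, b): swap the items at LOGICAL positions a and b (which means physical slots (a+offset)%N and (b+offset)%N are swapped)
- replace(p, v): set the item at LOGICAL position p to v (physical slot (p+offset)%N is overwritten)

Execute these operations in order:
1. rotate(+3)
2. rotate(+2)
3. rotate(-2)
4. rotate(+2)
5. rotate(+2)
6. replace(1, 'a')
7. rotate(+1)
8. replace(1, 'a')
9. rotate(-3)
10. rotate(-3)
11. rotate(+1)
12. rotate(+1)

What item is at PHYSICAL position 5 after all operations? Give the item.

After op 1 (rotate(+3)): offset=3, physical=[A,B,C,D,E,F,G,H,I], logical=[D,E,F,G,H,I,A,B,C]
After op 2 (rotate(+2)): offset=5, physical=[A,B,C,D,E,F,G,H,I], logical=[F,G,H,I,A,B,C,D,E]
After op 3 (rotate(-2)): offset=3, physical=[A,B,C,D,E,F,G,H,I], logical=[D,E,F,G,H,I,A,B,C]
After op 4 (rotate(+2)): offset=5, physical=[A,B,C,D,E,F,G,H,I], logical=[F,G,H,I,A,B,C,D,E]
After op 5 (rotate(+2)): offset=7, physical=[A,B,C,D,E,F,G,H,I], logical=[H,I,A,B,C,D,E,F,G]
After op 6 (replace(1, 'a')): offset=7, physical=[A,B,C,D,E,F,G,H,a], logical=[H,a,A,B,C,D,E,F,G]
After op 7 (rotate(+1)): offset=8, physical=[A,B,C,D,E,F,G,H,a], logical=[a,A,B,C,D,E,F,G,H]
After op 8 (replace(1, 'a')): offset=8, physical=[a,B,C,D,E,F,G,H,a], logical=[a,a,B,C,D,E,F,G,H]
After op 9 (rotate(-3)): offset=5, physical=[a,B,C,D,E,F,G,H,a], logical=[F,G,H,a,a,B,C,D,E]
After op 10 (rotate(-3)): offset=2, physical=[a,B,C,D,E,F,G,H,a], logical=[C,D,E,F,G,H,a,a,B]
After op 11 (rotate(+1)): offset=3, physical=[a,B,C,D,E,F,G,H,a], logical=[D,E,F,G,H,a,a,B,C]
After op 12 (rotate(+1)): offset=4, physical=[a,B,C,D,E,F,G,H,a], logical=[E,F,G,H,a,a,B,C,D]

Answer: F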